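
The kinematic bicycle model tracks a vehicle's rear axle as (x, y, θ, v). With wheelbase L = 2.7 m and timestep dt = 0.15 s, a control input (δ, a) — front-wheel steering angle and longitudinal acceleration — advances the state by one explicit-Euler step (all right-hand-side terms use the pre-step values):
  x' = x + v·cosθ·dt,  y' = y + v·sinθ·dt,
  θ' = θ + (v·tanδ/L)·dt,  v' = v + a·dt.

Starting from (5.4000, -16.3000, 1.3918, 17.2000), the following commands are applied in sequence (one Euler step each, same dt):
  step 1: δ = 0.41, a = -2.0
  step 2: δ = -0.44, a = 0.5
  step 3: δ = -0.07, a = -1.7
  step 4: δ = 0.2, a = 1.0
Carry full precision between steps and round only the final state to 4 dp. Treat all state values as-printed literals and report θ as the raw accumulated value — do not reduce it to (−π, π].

after step 1 (δ=0.41, a=-2.0): (5.859348, -13.761221, 1.807114, 16.900000)
after step 2 (δ=-0.44, a=0.5): (5.265843, -11.296677, 1.365104, 16.975000)
after step 3 (δ=-0.07, a=-1.7): (5.785902, -8.804103, 1.298982, 16.720000)
after step 4 (δ=0.2, a=1.0): (6.459250, -6.388183, 1.487277, 16.870000)

(6.4592, -6.3882, 1.4873, 16.8700)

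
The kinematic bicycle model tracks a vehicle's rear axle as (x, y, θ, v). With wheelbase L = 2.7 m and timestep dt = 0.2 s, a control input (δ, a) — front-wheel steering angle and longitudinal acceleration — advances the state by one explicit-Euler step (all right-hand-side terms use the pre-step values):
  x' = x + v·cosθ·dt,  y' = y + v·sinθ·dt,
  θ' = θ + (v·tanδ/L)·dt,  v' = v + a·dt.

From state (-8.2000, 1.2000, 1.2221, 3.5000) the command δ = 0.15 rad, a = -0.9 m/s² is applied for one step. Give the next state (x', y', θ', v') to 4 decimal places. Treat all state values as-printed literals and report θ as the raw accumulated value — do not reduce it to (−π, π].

x' = -8.2000 + 3.5000·cos(1.2221)·0.2 = -7.9608
y' = 1.2000 + 3.5000·sin(1.2221)·0.2 = 1.8579
θ' = 1.2221 + (3.5000/2.7)·tan(0.15)·0.2 = 1.2613
v' = 3.5000 − 0.9000·0.2 = 3.3200

(-7.9608, 1.8579, 1.2613, 3.3200)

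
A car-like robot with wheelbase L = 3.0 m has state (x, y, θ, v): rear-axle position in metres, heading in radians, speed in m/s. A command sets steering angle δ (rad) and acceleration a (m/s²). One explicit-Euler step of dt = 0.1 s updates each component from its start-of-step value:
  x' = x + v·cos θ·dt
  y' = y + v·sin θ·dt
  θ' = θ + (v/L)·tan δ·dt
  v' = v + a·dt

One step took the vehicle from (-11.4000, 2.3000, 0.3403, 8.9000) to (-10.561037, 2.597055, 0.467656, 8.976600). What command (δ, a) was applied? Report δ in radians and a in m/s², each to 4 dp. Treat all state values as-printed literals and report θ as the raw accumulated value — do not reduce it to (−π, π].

a = (v'−v)/dt = (0.076600)/0.1 = 0.7660
Δθ = θ'−θ = 0.127356;  (v·dt/L) = 8.9000·0.1/3.0 = 0.296667
tan δ = Δθ·L/(v·dt) = 0.429290  →  δ = 0.4055

δ = 0.4055, a = 0.7660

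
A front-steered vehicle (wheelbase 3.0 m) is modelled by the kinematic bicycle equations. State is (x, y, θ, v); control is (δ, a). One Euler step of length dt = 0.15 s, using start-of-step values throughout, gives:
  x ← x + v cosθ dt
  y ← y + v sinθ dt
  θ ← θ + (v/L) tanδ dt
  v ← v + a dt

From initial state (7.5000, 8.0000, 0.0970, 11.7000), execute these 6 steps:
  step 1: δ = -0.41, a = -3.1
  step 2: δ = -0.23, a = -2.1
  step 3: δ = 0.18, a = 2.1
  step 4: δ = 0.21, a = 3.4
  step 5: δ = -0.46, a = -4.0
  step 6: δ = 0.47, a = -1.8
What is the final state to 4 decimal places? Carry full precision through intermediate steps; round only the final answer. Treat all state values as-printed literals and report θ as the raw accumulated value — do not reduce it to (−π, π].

(17.4581, 6.4096, -0.0776, 10.8750)

after step 1 (δ=-0.41, a=-3.1): (9.246750, 8.169968, -0.157259, 11.235000)
after step 2 (δ=-0.23, a=-2.1): (10.911204, 7.906038, -0.288789, 10.920000)
after step 3 (δ=0.18, a=2.1): (12.481374, 7.439549, -0.189434, 11.235000)
after step 4 (δ=0.21, a=3.4): (14.136476, 7.122211, -0.069701, 11.745000)
after step 5 (δ=-0.46, a=-4.0): (15.893949, 6.999515, -0.360653, 11.145000)
after step 6 (δ=0.47, a=-1.8): (17.458149, 6.409578, -0.077589, 10.875000)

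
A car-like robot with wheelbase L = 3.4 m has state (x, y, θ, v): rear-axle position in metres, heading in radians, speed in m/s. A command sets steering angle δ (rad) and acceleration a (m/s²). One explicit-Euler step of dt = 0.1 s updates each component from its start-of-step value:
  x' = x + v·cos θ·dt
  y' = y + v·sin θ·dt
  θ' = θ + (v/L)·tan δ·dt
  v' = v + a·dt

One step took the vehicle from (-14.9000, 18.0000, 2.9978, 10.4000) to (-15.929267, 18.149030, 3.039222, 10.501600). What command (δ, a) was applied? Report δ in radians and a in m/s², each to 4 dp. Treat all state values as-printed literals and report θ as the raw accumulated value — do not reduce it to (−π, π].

δ = 0.1346, a = 1.0160

a = (v'−v)/dt = (0.101600)/0.1 = 1.0160
Δθ = θ'−θ = 0.041422;  (v·dt/L) = 10.4000·0.1/3.4 = 0.305882
tan δ = Δθ·L/(v·dt) = 0.135418  →  δ = 0.1346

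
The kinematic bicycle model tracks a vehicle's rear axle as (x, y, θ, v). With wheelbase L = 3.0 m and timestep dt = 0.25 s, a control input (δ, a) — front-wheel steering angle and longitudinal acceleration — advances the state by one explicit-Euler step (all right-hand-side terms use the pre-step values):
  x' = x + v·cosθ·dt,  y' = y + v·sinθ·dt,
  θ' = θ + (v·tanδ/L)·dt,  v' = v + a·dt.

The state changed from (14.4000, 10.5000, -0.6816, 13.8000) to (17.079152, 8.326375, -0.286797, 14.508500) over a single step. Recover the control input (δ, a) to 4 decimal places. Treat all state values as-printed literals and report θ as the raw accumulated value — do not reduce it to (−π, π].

a = (v'−v)/dt = (0.708500)/0.25 = 2.8340
Δθ = θ'−θ = 0.394803;  (v·dt/L) = 13.8000·0.25/3.0 = 1.150000
tan δ = Δθ·L/(v·dt) = 0.343307  →  δ = 0.3307

δ = 0.3307, a = 2.8340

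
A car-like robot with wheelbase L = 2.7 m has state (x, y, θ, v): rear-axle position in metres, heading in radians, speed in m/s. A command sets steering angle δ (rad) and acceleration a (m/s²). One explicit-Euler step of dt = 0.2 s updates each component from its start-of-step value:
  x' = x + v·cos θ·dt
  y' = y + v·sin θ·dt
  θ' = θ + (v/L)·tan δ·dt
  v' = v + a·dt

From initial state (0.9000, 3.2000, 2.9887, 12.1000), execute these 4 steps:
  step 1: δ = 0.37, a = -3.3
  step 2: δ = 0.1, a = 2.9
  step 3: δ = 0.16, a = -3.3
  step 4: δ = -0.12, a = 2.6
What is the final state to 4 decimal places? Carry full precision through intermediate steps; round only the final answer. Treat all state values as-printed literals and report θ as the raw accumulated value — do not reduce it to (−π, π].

after step 1 (δ=0.37, a=-3.3): (-1.491770, 3.568560, 3.336340, 11.440000)
after step 2 (δ=0.1, a=2.9): (-3.736519, 3.125789, 3.421365, 12.020000)
after step 3 (δ=0.16, a=-3.3): (-6.047047, 2.461957, 3.565052, 11.360000)
after step 4 (δ=-0.12, a=2.6): (-8.118368, 1.528354, 3.463587, 11.880000)

(-8.1184, 1.5284, 3.4636, 11.8800)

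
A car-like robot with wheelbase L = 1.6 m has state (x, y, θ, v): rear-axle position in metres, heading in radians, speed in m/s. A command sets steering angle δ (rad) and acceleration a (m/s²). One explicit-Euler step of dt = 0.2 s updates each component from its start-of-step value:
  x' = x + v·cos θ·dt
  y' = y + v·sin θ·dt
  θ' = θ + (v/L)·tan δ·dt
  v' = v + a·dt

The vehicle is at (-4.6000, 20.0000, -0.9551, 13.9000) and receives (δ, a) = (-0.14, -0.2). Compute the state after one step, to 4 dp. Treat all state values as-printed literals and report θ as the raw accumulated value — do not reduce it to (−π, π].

x' = -4.6000 + 13.9000·cos(-0.9551)·0.2 = -2.9945
y' = 20.0000 + 13.9000·sin(-0.9551)·0.2 = 17.7305
θ' = -0.9551 + (13.9000/1.6)·tan(-0.14)·0.2 = -1.2000
v' = 13.9000 − 0.2000·0.2 = 13.8600

(-2.9945, 17.7305, -1.2000, 13.8600)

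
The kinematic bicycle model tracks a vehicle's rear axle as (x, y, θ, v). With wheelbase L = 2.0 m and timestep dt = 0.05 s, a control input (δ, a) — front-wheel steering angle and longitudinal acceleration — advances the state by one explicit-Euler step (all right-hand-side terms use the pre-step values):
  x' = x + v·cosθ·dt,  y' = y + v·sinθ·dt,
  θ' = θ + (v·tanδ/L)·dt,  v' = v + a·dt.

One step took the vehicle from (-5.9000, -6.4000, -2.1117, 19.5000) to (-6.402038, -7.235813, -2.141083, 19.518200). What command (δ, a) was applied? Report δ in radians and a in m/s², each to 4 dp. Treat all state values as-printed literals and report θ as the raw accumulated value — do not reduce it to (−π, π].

a = (v'−v)/dt = (0.018200)/0.05 = 0.3640
Δθ = θ'−θ = -0.029383;  (v·dt/L) = 19.5000·0.05/2.0 = 0.487500
tan δ = Δθ·L/(v·dt) = -0.060273  →  δ = -0.0602

δ = -0.0602, a = 0.3640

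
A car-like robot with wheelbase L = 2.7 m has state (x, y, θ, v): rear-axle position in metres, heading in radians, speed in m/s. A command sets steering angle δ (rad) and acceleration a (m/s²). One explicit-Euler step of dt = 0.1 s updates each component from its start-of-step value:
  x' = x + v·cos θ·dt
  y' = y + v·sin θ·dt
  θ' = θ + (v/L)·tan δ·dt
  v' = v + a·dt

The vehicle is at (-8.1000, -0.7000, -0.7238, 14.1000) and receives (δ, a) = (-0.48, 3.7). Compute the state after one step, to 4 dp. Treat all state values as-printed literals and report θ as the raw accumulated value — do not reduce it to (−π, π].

(-7.0435, -1.6338, -0.9957, 14.4700)

x' = -8.1000 + 14.1000·cos(-0.7238)·0.1 = -7.0435
y' = -0.7000 + 14.1000·sin(-0.7238)·0.1 = -1.6338
θ' = -0.7238 + (14.1000/2.7)·tan(-0.48)·0.1 = -0.9957
v' = 14.1000 + 3.7000·0.1 = 14.4700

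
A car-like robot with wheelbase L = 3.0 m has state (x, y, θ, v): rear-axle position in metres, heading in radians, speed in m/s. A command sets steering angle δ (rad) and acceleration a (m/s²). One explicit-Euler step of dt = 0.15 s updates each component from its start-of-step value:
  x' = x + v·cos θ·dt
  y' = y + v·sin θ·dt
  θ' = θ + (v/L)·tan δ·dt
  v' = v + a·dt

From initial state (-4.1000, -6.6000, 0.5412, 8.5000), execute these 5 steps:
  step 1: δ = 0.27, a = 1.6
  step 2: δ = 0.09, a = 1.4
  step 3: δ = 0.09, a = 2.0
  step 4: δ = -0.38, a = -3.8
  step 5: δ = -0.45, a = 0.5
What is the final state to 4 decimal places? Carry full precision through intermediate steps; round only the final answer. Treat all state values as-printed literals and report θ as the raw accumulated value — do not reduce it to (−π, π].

(1.1909, -2.6585, 0.3443, 8.7550)

after step 1 (δ=0.27, a=1.6): (-3.007209, -5.943165, 0.658822, 8.740000)
after step 2 (δ=0.09, a=1.4): (-1.970583, -5.140589, 0.698259, 8.950000)
after step 3 (δ=0.09, a=2.0): (-0.942278, -4.277516, 0.738643, 9.250000)
after step 4 (δ=-0.38, a=-3.8): (0.083616, -3.343333, 0.553914, 8.680000)
after step 5 (δ=-0.45, a=0.5): (1.190930, -2.658454, 0.344269, 8.755000)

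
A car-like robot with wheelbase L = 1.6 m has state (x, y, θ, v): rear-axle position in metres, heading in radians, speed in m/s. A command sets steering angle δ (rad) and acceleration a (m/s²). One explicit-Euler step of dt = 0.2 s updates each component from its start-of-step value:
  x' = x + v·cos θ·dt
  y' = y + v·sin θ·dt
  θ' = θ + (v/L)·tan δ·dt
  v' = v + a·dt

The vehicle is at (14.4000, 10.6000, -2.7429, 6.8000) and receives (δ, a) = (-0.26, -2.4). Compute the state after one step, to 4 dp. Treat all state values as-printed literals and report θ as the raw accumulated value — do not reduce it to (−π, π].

(13.1467, 10.0720, -2.9690, 6.3200)

x' = 14.4000 + 6.8000·cos(-2.7429)·0.2 = 13.1467
y' = 10.6000 + 6.8000·sin(-2.7429)·0.2 = 10.0720
θ' = -2.7429 + (6.8000/1.6)·tan(-0.26)·0.2 = -2.9690
v' = 6.8000 − 2.4000·0.2 = 6.3200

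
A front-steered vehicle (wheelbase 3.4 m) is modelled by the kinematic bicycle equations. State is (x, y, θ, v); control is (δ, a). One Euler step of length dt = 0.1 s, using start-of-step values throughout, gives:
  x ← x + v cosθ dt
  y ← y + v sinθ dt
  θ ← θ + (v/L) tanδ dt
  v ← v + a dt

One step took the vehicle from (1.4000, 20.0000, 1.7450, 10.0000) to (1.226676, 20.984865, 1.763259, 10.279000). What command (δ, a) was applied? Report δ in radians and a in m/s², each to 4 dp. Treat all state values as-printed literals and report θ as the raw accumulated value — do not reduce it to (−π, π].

a = (v'−v)/dt = (0.279000)/0.1 = 2.7900
Δθ = θ'−θ = 0.018259;  (v·dt/L) = 10.0000·0.1/3.4 = 0.294118
tan δ = Δθ·L/(v·dt) = 0.062081  →  δ = 0.0620

δ = 0.0620, a = 2.7900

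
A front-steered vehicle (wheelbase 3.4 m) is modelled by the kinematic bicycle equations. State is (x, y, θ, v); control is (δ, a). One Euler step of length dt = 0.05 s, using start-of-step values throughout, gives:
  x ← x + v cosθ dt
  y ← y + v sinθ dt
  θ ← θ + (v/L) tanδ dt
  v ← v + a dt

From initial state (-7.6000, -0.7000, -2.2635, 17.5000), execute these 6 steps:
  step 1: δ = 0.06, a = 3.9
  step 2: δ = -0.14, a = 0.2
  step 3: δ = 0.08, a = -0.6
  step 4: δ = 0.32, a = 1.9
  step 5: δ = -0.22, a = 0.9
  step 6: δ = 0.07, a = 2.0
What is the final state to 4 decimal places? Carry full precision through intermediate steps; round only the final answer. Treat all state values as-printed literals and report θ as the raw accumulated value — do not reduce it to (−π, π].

after step 1 (δ=0.06, a=3.9): (-8.158793, -1.373332, -2.248040, 17.695000)
after step 2 (δ=-0.14, a=0.2): (-8.713219, -2.062820, -2.284711, 17.705000)
after step 3 (δ=0.08, a=-0.6): (-9.292879, -2.731896, -2.263837, 17.675000)
after step 4 (δ=0.32, a=1.9): (-9.857488, -3.411771, -2.177700, 17.770000)
after step 5 (δ=-0.22, a=0.9): (-10.364224, -4.141600, -2.236137, 17.815000)
after step 6 (δ=0.07, a=2.0): (-10.914108, -4.842359, -2.217768, 17.915000)

(-10.9141, -4.8424, -2.2178, 17.9150)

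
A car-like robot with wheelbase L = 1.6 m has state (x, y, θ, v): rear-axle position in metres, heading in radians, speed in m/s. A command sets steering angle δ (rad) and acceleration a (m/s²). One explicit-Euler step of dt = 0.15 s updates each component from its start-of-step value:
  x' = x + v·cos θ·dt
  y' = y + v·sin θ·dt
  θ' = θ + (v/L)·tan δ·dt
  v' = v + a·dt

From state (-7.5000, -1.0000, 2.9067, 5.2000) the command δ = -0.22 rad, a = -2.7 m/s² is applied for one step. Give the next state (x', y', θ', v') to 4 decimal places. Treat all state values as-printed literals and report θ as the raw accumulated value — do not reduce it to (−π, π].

x' = -7.5000 + 5.2000·cos(2.9067)·0.15 = -8.2586
y' = -1.0000 + 5.2000·sin(2.9067)·0.15 = -0.8185
θ' = 2.9067 + (5.2000/1.6)·tan(-0.22)·0.15 = 2.7977
v' = 5.2000 − 2.7000·0.15 = 4.7950

(-8.2586, -0.8185, 2.7977, 4.7950)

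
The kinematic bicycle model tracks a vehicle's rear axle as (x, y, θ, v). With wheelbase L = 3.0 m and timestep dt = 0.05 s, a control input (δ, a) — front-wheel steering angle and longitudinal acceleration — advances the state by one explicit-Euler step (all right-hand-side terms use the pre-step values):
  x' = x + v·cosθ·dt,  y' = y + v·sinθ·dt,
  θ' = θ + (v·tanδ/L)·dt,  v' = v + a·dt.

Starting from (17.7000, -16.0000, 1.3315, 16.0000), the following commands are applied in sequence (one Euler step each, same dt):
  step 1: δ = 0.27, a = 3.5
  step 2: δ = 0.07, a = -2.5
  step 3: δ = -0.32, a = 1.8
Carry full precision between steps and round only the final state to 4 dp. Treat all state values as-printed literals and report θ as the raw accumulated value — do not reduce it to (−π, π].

after step 1 (δ=0.27, a=3.5): (17.889615, -15.222796, 1.405302, 16.175000)
after step 2 (δ=0.07, a=-2.5): (18.022849, -14.425096, 1.424204, 16.050000)
after step 3 (δ=-0.32, a=1.8): (18.140068, -13.631203, 1.335557, 16.140000)

(18.1401, -13.6312, 1.3356, 16.1400)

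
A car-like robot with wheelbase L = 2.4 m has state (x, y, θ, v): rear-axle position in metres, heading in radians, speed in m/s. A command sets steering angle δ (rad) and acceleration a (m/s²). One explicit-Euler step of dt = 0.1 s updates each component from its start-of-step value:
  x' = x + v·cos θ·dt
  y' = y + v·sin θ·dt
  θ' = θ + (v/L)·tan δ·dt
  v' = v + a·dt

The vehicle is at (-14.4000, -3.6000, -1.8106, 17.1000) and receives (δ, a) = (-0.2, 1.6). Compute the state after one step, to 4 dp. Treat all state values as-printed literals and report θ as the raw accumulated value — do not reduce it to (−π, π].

(-14.8061, -5.2611, -1.9550, 17.2600)

x' = -14.4000 + 17.1000·cos(-1.8106)·0.1 = -14.8061
y' = -3.6000 + 17.1000·sin(-1.8106)·0.1 = -5.2611
θ' = -1.8106 + (17.1000/2.4)·tan(-0.2)·0.1 = -1.9550
v' = 17.1000 + 1.6000·0.1 = 17.2600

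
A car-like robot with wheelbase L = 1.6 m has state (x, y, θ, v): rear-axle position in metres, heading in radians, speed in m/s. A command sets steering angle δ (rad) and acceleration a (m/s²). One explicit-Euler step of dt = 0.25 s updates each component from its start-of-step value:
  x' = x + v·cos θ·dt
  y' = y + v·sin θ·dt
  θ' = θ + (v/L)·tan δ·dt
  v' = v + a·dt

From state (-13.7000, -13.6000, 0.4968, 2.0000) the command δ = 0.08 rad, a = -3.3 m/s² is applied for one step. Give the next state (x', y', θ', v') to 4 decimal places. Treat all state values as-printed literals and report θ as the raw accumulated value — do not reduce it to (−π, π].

x' = -13.7000 + 2.0000·cos(0.4968)·0.25 = -13.2604
y' = -13.6000 + 2.0000·sin(0.4968)·0.25 = -13.3617
θ' = 0.4968 + (2.0000/1.6)·tan(0.08)·0.25 = 0.5219
v' = 2.0000 − 3.3000·0.25 = 1.1750

(-13.2604, -13.3617, 0.5219, 1.1750)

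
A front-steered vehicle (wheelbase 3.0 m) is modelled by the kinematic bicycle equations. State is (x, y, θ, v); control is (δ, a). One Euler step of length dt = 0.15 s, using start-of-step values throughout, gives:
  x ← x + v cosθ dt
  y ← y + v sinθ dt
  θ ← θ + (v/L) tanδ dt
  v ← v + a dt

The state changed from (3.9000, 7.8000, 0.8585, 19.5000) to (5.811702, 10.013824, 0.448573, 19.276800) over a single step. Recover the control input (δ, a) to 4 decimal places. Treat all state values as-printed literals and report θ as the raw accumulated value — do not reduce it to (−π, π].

a = (v'−v)/dt = (-0.223200)/0.15 = -1.4880
Δθ = θ'−θ = -0.409927;  (v·dt/L) = 19.5000·0.15/3.0 = 0.975000
tan δ = Δθ·L/(v·dt) = -0.420438  →  δ = -0.3980

δ = -0.3980, a = -1.4880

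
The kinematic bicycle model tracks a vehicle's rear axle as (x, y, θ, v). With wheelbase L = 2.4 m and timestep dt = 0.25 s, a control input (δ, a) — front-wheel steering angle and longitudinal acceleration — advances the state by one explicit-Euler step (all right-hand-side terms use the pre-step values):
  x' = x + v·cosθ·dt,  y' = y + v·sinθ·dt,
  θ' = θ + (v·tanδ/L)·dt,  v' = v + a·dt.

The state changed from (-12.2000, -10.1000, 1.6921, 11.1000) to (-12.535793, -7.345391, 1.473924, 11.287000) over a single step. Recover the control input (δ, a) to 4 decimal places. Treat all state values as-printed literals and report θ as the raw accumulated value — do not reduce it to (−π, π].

δ = -0.1865, a = 0.7480

a = (v'−v)/dt = (0.187000)/0.25 = 0.7480
Δθ = θ'−θ = -0.218176;  (v·dt/L) = 11.1000·0.25/2.4 = 1.156250
tan δ = Δθ·L/(v·dt) = -0.188693  →  δ = -0.1865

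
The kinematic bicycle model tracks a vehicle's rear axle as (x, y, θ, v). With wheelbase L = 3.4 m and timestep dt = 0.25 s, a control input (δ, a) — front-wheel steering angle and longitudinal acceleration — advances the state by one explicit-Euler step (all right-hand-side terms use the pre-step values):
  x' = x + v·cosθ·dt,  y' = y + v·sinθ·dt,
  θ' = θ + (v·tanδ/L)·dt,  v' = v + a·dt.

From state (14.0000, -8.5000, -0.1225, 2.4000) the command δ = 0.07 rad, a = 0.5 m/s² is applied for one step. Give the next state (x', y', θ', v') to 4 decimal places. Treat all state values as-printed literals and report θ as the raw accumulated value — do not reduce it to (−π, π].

(14.5955, -8.5733, -0.1101, 2.5250)

x' = 14.0000 + 2.4000·cos(-0.1225)·0.25 = 14.5955
y' = -8.5000 + 2.4000·sin(-0.1225)·0.25 = -8.5733
θ' = -0.1225 + (2.4000/3.4)·tan(0.07)·0.25 = -0.1101
v' = 2.4000 + 0.5000·0.25 = 2.5250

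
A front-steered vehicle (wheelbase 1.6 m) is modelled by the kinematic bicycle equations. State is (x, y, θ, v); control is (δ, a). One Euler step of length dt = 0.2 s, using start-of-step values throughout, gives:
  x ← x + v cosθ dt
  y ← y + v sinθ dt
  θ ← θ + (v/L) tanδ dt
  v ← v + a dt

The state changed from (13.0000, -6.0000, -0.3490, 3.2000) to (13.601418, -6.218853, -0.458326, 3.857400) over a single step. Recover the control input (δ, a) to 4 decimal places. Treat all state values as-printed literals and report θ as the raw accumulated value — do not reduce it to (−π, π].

δ = -0.2668, a = 3.2870

a = (v'−v)/dt = (0.657400)/0.2 = 3.2870
Δθ = θ'−θ = -0.109326;  (v·dt/L) = 3.2000·0.2/1.6 = 0.400000
tan δ = Δθ·L/(v·dt) = -0.273315  →  δ = -0.2668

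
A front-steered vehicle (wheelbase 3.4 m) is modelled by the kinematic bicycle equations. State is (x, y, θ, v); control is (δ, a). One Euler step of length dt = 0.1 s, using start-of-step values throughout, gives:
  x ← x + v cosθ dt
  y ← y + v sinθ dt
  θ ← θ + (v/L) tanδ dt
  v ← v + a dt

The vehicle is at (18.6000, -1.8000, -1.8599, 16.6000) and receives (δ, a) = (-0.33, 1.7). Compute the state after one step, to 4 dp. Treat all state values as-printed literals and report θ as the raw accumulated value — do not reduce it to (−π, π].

x' = 18.6000 + 16.6000·cos(-1.8599)·0.1 = 18.1267
y' = -1.8000 + 16.6000·sin(-1.8599)·0.1 = -3.3911
θ' = -1.8599 + (16.6000/3.4)·tan(-0.33)·0.1 = -2.0271
v' = 16.6000 + 1.7000·0.1 = 16.7700

(18.1267, -3.3911, -2.0271, 16.7700)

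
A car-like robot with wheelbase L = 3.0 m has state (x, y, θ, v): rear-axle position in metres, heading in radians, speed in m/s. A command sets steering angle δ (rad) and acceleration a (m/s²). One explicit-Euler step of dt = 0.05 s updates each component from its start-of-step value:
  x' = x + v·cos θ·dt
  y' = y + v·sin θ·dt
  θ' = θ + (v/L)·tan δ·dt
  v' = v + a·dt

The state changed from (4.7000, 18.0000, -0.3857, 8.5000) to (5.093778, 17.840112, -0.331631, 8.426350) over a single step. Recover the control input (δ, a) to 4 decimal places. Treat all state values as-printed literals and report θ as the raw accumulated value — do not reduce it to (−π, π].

a = (v'−v)/dt = (-0.073650)/0.05 = -1.4730
Δθ = θ'−θ = 0.054069;  (v·dt/L) = 8.5000·0.05/3.0 = 0.141667
tan δ = Δθ·L/(v·dt) = 0.381664  →  δ = 0.3646

δ = 0.3646, a = -1.4730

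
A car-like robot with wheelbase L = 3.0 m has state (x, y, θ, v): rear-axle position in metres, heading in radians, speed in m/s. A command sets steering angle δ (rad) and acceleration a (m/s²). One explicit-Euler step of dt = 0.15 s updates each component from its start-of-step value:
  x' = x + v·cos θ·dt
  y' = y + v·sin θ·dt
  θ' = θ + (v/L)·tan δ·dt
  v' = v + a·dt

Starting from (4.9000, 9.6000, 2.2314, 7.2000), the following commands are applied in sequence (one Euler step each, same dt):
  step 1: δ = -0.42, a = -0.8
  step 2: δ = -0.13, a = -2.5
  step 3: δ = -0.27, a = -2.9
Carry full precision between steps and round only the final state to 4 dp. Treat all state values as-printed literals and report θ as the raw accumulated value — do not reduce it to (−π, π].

after step 1 (δ=-0.42, a=-0.8): (4.237319, 10.452792, 2.070634, 7.080000)
after step 2 (δ=-0.13, a=-2.5): (3.728320, 11.384867, 2.024353, 6.705000)
after step 3 (δ=-0.27, a=-2.9): (3.287636, 12.288930, 1.931570, 6.270000)

(3.2876, 12.2889, 1.9316, 6.2700)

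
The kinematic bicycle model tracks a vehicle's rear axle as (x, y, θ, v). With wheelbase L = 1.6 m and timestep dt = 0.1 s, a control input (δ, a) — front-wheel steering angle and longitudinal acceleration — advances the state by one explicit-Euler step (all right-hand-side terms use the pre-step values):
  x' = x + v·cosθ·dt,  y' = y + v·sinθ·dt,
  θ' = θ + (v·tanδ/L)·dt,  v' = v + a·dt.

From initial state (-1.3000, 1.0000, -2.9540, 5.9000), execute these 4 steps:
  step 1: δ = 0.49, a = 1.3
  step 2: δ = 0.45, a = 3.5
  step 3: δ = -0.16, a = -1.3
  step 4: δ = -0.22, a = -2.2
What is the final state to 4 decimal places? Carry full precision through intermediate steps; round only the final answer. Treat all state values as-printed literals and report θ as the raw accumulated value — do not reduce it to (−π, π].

after step 1 (δ=0.49, a=1.3): (-1.879649, 0.889968, -2.757313, 6.030000)
after step 2 (δ=0.45, a=3.5): (-2.438672, 0.663909, -2.575262, 6.380000)
after step 3 (δ=-0.16, a=-1.3): (-2.977064, 0.321597, -2.639612, 6.250000)
after step 4 (δ=-0.22, a=-2.2): (-3.524958, 0.020870, -2.726963, 6.030000)

(-3.5250, 0.0209, -2.7270, 6.0300)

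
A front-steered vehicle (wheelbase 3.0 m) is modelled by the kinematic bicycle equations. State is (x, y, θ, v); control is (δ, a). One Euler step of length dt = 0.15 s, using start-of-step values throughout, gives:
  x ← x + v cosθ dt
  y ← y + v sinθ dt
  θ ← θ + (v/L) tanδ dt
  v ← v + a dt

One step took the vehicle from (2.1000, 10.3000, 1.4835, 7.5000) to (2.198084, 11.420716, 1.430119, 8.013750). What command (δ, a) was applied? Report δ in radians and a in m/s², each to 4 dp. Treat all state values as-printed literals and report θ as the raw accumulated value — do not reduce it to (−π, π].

δ = -0.1414, a = 3.4250

a = (v'−v)/dt = (0.513750)/0.15 = 3.4250
Δθ = θ'−θ = -0.053381;  (v·dt/L) = 7.5000·0.15/3.0 = 0.375000
tan δ = Δθ·L/(v·dt) = -0.142349  →  δ = -0.1414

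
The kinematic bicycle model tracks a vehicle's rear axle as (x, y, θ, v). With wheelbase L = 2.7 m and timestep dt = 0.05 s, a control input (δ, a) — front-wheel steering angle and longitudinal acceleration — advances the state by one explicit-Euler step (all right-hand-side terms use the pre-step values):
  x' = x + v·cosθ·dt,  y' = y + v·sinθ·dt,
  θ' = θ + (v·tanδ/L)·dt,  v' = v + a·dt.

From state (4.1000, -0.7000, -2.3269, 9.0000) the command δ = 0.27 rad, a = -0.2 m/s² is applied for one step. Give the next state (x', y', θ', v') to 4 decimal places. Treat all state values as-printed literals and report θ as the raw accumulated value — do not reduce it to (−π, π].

(3.7913, -1.0274, -2.2808, 8.9900)

x' = 4.1000 + 9.0000·cos(-2.3269)·0.05 = 3.7913
y' = -0.7000 + 9.0000·sin(-2.3269)·0.05 = -1.0274
θ' = -2.3269 + (9.0000/2.7)·tan(0.27)·0.05 = -2.2808
v' = 9.0000 − 0.2000·0.05 = 8.9900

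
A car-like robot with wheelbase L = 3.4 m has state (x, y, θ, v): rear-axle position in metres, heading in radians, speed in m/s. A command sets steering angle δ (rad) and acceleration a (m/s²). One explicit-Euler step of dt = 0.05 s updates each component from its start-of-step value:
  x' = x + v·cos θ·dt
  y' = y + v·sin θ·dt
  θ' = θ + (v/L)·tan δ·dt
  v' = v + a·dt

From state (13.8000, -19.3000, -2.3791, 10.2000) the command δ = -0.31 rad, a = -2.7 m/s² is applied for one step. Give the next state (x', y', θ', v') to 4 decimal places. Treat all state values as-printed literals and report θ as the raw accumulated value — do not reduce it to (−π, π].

x' = 13.8000 + 10.2000·cos(-2.3791)·0.05 = 13.4312
y' = -19.3000 + 10.2000·sin(-2.3791)·0.05 = -19.6523
θ' = -2.3791 + (10.2000/3.4)·tan(-0.31)·0.05 = -2.4271
v' = 10.2000 − 2.7000·0.05 = 10.0650

(13.4312, -19.6523, -2.4271, 10.0650)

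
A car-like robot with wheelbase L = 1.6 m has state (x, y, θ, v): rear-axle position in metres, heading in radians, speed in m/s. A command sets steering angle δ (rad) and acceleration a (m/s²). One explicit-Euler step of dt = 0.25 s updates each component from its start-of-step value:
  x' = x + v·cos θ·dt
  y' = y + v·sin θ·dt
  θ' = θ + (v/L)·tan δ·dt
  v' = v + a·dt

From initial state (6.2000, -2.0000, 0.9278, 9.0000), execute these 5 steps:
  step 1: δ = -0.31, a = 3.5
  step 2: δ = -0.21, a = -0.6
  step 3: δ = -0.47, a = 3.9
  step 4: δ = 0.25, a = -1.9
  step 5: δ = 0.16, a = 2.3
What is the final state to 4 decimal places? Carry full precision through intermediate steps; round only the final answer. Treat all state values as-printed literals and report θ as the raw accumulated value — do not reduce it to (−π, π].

after step 1 (δ=-0.31, a=3.5): (7.549091, -0.199319, 0.477339, 9.875000)
after step 2 (δ=-0.21, a=-0.6): (9.741885, 0.934869, 0.148467, 9.725000)
after step 3 (δ=-0.47, a=3.9): (12.146389, 1.294505, -0.623403, 10.700000)
after step 4 (δ=0.25, a=-1.9): (14.318212, -0.267163, -0.196503, 10.225000)
after step 5 (δ=0.16, a=2.3): (16.825268, -0.766247, 0.061326, 10.800000)

(16.8253, -0.7662, 0.0613, 10.8000)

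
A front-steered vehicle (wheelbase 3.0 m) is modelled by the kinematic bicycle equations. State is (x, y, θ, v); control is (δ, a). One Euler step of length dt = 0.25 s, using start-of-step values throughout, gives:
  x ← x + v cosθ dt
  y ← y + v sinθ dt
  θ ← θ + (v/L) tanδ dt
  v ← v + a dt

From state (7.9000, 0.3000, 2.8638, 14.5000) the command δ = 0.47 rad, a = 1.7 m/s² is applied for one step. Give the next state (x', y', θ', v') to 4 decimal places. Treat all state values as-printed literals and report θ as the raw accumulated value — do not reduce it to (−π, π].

(4.4140, 1.2941, 3.4776, 14.9250)

x' = 7.9000 + 14.5000·cos(2.8638)·0.25 = 4.4140
y' = 0.3000 + 14.5000·sin(2.8638)·0.25 = 1.2941
θ' = 2.8638 + (14.5000/3.0)·tan(0.47)·0.25 = 3.4776
v' = 14.5000 + 1.7000·0.25 = 14.9250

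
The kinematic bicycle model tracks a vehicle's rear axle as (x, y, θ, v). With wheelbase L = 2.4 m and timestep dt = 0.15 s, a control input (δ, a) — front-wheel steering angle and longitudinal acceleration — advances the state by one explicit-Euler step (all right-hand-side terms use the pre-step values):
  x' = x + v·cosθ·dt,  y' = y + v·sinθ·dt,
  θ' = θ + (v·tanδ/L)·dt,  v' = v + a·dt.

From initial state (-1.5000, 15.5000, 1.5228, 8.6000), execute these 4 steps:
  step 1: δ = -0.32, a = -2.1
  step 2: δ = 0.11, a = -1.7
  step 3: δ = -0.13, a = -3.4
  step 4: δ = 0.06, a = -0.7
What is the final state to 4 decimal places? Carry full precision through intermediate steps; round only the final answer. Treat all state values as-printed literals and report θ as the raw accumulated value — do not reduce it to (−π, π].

(-0.6948, 20.2841, 1.3645, 7.4150)

after step 1 (δ=-0.32, a=-2.1): (-1.438109, 16.788514, 1.344678, 8.285000)
after step 2 (δ=0.11, a=-1.7): (-1.159489, 17.999629, 1.401868, 8.030000)
after step 3 (δ=-0.13, a=-3.4): (-0.956981, 19.186984, 1.336255, 7.520000)
after step 4 (δ=0.06, a=-0.7): (-0.694837, 20.284100, 1.364489, 7.415000)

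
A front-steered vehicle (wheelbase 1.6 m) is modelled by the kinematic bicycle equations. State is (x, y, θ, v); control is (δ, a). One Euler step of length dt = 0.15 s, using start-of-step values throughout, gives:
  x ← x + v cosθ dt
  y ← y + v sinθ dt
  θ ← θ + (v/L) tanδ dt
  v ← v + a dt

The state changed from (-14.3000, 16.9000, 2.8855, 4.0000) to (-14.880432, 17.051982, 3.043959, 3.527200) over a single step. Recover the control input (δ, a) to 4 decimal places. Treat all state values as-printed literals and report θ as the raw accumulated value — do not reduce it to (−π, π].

a = (v'−v)/dt = (-0.472800)/0.15 = -3.1520
Δθ = θ'−θ = 0.158459;  (v·dt/L) = 4.0000·0.15/1.6 = 0.375000
tan δ = Δθ·L/(v·dt) = 0.422557  →  δ = 0.3998

δ = 0.3998, a = -3.1520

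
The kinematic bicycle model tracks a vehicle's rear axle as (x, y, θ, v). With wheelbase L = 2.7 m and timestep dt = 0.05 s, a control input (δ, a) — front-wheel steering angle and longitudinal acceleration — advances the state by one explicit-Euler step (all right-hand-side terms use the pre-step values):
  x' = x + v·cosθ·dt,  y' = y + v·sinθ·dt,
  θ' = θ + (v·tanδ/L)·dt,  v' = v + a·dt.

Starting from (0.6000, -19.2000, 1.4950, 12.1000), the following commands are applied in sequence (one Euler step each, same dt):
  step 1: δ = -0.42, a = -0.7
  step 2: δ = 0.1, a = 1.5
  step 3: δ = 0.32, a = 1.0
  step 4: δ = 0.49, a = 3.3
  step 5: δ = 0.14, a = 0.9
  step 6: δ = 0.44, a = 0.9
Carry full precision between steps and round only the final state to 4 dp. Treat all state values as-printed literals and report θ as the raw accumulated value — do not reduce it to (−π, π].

after step 1 (δ=-0.42, a=-0.7): (0.645813, -18.596737, 1.394935, 12.065000)
after step 2 (δ=0.1, a=1.5): (0.751355, -18.002791, 1.417352, 12.140000)
after step 3 (δ=0.32, a=1.0): (0.844131, -17.402923, 1.491853, 12.190000)
after step 4 (δ=0.49, a=3.3): (0.892197, -16.795322, 1.612261, 12.355000)
after step 5 (δ=0.14, a=0.9): (0.866590, -16.178103, 1.644503, 12.400000)
after step 6 (δ=0.44, a=0.9): (0.820933, -15.559786, 1.752608, 12.445000)

(0.8209, -15.5598, 1.7526, 12.4450)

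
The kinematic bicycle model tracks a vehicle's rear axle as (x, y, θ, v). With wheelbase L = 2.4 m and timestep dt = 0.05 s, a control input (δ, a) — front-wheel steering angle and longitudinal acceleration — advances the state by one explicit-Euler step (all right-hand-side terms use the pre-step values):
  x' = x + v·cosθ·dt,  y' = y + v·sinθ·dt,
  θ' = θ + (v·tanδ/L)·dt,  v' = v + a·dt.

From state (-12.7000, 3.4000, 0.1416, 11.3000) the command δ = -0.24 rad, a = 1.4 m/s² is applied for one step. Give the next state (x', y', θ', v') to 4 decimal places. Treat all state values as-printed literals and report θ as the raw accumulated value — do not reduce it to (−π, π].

x' = -12.7000 + 11.3000·cos(0.1416)·0.05 = -12.1407
y' = 3.4000 + 11.3000·sin(0.1416)·0.05 = 3.4797
θ' = 0.1416 + (11.3000/2.4)·tan(-0.24)·0.05 = 0.0840
v' = 11.3000 + 1.4000·0.05 = 11.3700

(-12.1407, 3.4797, 0.0840, 11.3700)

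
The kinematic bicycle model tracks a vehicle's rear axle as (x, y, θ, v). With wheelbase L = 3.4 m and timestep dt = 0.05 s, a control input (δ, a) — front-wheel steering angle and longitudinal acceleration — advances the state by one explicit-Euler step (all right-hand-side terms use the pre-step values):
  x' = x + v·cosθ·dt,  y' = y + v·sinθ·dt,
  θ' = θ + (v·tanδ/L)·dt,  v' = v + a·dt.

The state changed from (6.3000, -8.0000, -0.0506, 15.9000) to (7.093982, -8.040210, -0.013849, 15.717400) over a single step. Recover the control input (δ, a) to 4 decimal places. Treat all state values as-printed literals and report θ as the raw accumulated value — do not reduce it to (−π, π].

δ = 0.1559, a = -3.6520

a = (v'−v)/dt = (-0.182600)/0.05 = -3.6520
Δθ = θ'−θ = 0.036751;  (v·dt/L) = 15.9000·0.05/3.4 = 0.233824
tan δ = Δθ·L/(v·dt) = 0.157174  →  δ = 0.1559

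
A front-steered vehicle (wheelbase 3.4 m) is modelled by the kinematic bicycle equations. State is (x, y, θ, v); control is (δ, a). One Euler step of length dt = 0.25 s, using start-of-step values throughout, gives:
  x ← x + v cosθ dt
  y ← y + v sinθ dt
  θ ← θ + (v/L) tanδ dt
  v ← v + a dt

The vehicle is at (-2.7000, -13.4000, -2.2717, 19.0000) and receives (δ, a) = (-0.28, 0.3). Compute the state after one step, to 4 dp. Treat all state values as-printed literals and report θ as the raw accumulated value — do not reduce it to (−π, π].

(-5.7633, -17.0302, -2.6734, 19.0750)

x' = -2.7000 + 19.0000·cos(-2.2717)·0.25 = -5.7633
y' = -13.4000 + 19.0000·sin(-2.2717)·0.25 = -17.0302
θ' = -2.2717 + (19.0000/3.4)·tan(-0.28)·0.25 = -2.6734
v' = 19.0000 + 0.3000·0.25 = 19.0750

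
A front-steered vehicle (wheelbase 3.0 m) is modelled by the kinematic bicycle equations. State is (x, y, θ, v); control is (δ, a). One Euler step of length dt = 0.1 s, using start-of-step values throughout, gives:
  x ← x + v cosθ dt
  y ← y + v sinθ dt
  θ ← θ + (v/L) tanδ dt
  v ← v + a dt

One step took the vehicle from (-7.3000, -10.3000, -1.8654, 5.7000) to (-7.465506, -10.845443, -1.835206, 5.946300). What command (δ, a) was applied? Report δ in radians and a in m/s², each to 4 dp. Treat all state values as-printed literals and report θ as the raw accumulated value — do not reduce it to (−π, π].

δ = 0.1576, a = 2.4630

a = (v'−v)/dt = (0.246300)/0.1 = 2.4630
Δθ = θ'−θ = 0.030194;  (v·dt/L) = 5.7000·0.1/3.0 = 0.190000
tan δ = Δθ·L/(v·dt) = 0.158916  →  δ = 0.1576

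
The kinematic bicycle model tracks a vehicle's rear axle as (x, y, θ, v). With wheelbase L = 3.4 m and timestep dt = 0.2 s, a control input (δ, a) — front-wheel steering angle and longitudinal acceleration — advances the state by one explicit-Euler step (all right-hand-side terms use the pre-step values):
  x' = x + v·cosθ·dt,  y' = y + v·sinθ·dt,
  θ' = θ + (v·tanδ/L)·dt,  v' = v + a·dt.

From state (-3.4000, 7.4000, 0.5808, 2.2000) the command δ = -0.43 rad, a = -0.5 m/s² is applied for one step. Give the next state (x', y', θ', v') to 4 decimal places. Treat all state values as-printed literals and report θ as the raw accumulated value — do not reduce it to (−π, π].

(-3.0321, 7.6414, 0.5214, 2.1000)

x' = -3.4000 + 2.2000·cos(0.5808)·0.2 = -3.0321
y' = 7.4000 + 2.2000·sin(0.5808)·0.2 = 7.6414
θ' = 0.5808 + (2.2000/3.4)·tan(-0.43)·0.2 = 0.5214
v' = 2.2000 − 0.5000·0.2 = 2.1000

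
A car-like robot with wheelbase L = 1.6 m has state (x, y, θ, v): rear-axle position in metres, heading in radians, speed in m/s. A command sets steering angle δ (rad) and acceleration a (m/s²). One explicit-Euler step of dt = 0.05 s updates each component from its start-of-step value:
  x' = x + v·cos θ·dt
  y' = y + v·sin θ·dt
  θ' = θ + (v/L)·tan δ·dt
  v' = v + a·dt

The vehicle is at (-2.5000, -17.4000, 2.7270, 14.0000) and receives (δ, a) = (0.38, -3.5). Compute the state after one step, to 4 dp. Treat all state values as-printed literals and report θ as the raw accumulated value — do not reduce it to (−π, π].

(-3.1407, -17.1180, 2.9017, 13.8250)

x' = -2.5000 + 14.0000·cos(2.7270)·0.05 = -3.1407
y' = -17.4000 + 14.0000·sin(2.7270)·0.05 = -17.1180
θ' = 2.7270 + (14.0000/1.6)·tan(0.38)·0.05 = 2.9017
v' = 14.0000 − 3.5000·0.05 = 13.8250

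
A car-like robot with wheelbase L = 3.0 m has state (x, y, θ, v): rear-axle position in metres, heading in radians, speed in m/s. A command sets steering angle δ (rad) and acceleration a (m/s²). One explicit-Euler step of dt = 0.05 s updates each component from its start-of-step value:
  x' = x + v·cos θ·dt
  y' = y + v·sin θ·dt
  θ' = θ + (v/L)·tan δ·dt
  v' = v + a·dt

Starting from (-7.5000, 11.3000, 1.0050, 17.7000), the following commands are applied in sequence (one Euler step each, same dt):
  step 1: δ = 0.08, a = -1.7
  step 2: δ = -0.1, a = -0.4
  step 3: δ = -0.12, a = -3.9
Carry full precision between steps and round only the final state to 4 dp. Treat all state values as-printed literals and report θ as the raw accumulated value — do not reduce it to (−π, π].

after step 1 (δ=0.08, a=-1.7): (-7.025562, 12.047083, 1.028650, 17.615000)
after step 2 (δ=-0.1, a=-0.4): (-6.571117, 12.801537, 0.999194, 17.595000)
after step 3 (δ=-0.12, a=-3.9): (-6.095189, 13.541438, 0.963834, 17.400000)

(-6.0952, 13.5414, 0.9638, 17.4000)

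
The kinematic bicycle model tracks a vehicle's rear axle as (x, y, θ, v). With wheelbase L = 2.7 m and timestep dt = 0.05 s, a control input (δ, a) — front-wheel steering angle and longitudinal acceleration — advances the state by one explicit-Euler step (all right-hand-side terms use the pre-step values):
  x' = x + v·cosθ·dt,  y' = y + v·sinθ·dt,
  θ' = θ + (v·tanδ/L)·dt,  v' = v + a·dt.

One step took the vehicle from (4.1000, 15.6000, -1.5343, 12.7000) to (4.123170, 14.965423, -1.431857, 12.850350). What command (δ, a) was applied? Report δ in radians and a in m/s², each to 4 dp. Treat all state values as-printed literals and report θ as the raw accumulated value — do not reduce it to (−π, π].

δ = 0.4108, a = 3.0070

a = (v'−v)/dt = (0.150350)/0.05 = 3.0070
Δθ = θ'−θ = 0.102443;  (v·dt/L) = 12.7000·0.05/2.7 = 0.235185
tan δ = Δθ·L/(v·dt) = 0.435584  →  δ = 0.4108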